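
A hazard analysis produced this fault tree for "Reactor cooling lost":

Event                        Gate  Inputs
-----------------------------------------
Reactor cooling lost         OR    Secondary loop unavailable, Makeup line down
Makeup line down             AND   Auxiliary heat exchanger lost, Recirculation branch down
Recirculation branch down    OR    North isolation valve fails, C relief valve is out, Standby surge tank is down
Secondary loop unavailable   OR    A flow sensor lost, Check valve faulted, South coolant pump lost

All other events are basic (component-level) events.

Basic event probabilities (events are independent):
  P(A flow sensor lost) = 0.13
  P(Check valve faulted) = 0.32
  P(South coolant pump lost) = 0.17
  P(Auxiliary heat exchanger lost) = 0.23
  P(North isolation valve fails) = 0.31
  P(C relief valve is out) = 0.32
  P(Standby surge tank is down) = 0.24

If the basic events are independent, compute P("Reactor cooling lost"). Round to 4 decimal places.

P(Secondary loop unavailable) [OR] = 1 − (1−0.13) × (1−0.32) × (1−0.17) = 0.508972
P(Recirculation branch down) [OR] = 1 − (1−0.31) × (1−0.32) × (1−0.24) = 0.643408
P(Makeup line down) [AND] = 0.23 × 0.643408 = 0.147984
P(Reactor cooling lost) [OR] = 1 − (1−0.508972) × (1−0.147984) = 0.581636
Rounded to 4 decimal places: P(Reactor cooling lost) ≈ 0.5816.

0.5816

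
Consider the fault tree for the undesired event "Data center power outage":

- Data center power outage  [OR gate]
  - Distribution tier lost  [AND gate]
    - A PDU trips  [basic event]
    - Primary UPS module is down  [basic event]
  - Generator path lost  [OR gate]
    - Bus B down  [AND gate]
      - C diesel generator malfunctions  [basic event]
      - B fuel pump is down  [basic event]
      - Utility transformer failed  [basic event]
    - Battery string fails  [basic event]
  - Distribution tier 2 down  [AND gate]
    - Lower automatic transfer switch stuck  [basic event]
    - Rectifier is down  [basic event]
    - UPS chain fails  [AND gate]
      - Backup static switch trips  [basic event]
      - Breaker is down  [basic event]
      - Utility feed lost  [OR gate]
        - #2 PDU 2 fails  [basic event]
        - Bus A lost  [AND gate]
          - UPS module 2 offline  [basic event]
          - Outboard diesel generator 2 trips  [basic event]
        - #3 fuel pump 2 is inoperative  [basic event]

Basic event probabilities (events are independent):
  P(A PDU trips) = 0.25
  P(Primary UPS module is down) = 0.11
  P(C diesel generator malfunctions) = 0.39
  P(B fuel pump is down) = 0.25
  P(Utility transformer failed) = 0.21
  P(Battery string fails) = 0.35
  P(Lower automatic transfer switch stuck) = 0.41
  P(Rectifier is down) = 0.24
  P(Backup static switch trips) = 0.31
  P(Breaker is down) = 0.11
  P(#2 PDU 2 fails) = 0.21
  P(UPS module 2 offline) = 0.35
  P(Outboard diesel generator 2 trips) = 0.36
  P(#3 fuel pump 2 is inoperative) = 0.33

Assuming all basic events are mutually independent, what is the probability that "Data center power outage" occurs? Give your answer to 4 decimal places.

P(Distribution tier lost) [AND] = 0.25 × 0.11 = 0.027500
P(Bus B down) [AND] = 0.39 × 0.25 × 0.21 = 0.020475
P(Generator path lost) [OR] = 1 − (1−0.020475) × (1−0.35) = 0.363309
P(Bus A lost) [AND] = 0.35 × 0.36 = 0.126000
P(Utility feed lost) [OR] = 1 − (1−0.21) × (1−0.126000) × (1−0.33) = 0.537392
P(UPS chain fails) [AND] = 0.31 × 0.11 × 0.537392 = 0.018325
P(Distribution tier 2 down) [AND] = 0.41 × 0.24 × 0.018325 = 0.001803
P(Data center power outage) [OR] = 1 − (1−0.027500) × (1−0.363309) × (1−0.001803) = 0.381934
Rounded to 4 decimal places: P(Data center power outage) ≈ 0.3819.

0.3819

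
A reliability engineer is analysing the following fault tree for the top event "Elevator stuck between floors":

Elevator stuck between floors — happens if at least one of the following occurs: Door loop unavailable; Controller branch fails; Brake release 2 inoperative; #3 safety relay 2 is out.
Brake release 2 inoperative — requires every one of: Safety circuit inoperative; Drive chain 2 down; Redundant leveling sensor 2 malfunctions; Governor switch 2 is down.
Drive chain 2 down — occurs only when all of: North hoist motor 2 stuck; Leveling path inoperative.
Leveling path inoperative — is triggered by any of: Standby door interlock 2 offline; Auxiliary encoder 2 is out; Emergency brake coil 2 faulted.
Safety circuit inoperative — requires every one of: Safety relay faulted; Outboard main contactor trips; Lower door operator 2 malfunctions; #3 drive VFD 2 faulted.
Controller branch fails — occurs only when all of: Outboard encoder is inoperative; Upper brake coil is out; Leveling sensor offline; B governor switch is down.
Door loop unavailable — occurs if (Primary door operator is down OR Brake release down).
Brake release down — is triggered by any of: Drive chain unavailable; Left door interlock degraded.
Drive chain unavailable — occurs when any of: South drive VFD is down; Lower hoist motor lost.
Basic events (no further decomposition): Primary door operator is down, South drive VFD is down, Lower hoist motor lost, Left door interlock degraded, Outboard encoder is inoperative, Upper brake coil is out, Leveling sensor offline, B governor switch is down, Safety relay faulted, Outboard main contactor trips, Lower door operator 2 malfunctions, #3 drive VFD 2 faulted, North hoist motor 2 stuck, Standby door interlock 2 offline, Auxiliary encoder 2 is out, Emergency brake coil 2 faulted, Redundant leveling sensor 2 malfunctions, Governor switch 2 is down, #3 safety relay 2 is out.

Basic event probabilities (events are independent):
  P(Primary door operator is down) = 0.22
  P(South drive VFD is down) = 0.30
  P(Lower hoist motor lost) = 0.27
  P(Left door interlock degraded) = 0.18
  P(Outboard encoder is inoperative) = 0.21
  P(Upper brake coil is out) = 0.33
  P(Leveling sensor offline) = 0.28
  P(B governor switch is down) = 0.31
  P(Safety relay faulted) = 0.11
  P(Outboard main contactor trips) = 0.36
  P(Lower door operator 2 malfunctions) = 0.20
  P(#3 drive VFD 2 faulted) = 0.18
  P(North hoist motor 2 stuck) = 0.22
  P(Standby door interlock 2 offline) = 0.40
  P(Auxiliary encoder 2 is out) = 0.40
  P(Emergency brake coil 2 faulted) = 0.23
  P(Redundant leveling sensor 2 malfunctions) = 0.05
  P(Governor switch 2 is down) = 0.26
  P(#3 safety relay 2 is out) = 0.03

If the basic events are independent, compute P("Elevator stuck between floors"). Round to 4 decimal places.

0.6849

P(Drive chain unavailable) [OR] = 1 − (1−0.30) × (1−0.27) = 0.489000
P(Brake release down) [OR] = 1 − (1−0.489000) × (1−0.18) = 0.580980
P(Door loop unavailable) [OR] = 1 − (1−0.22) × (1−0.580980) = 0.673164
P(Controller branch fails) [AND] = 0.21 × 0.33 × 0.28 × 0.31 = 0.006015
P(Safety circuit inoperative) [AND] = 0.11 × 0.36 × 0.20 × 0.18 = 0.001426
P(Leveling path inoperative) [OR] = 1 − (1−0.40) × (1−0.40) × (1−0.23) = 0.722800
P(Drive chain 2 down) [AND] = 0.22 × 0.722800 = 0.159016
P(Brake release 2 inoperative) [AND] = 0.001426 × 0.159016 × 0.05 × 0.26 = 0.000003
P(Elevator stuck between floors) [OR] = 1 − (1−0.673164) × (1−0.006015) × (1−0.000003) × (1−0.03) = 0.684877
Rounded to 4 decimal places: P(Elevator stuck between floors) ≈ 0.6849.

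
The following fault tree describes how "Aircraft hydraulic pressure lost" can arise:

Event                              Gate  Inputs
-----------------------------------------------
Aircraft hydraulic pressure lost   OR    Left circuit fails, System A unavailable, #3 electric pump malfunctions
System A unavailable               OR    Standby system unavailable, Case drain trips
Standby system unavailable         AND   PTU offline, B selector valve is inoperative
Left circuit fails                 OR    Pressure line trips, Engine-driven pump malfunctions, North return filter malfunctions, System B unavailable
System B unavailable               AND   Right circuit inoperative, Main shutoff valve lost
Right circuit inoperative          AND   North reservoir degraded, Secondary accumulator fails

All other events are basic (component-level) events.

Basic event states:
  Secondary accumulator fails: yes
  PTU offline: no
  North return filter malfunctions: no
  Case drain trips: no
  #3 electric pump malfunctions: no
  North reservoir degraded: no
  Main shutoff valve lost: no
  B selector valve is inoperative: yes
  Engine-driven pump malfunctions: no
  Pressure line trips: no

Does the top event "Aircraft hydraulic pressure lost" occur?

Right circuit inoperative [AND]: North reservoir degraded=not, Secondary accumulator fails=occurs → not all inputs occur → does not occur.
System B unavailable [AND]: Right circuit inoperative=not, Main shutoff valve lost=not → not all inputs occur → does not occur.
Left circuit fails [OR]: Pressure line trips=not, Engine-driven pump malfunctions=not, North return filter malfunctions=not, System B unavailable=not → no input occurs → does not occur.
Standby system unavailable [AND]: PTU offline=not, B selector valve is inoperative=occurs → not all inputs occur → does not occur.
System A unavailable [OR]: Standby system unavailable=not, Case drain trips=not → no input occurs → does not occur.
Aircraft hydraulic pressure lost [OR]: Left circuit fails=not, System A unavailable=not, #3 electric pump malfunctions=not → no input occurs → does not occur.

No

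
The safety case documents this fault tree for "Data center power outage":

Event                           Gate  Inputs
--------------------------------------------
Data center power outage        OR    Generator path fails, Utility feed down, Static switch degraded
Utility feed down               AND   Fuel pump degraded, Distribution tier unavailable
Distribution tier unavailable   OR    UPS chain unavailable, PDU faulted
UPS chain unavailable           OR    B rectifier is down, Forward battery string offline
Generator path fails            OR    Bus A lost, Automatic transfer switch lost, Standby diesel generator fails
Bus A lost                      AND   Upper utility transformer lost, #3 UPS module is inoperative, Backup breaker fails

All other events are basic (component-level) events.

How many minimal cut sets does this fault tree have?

Bus A lost [AND]: one cut set from each child combined → 1 × 1 × 1 = 1 cut set(s).
Generator path fails [OR]: union of children's cut sets → 3 cut set(s).
UPS chain unavailable [OR]: union of children's cut sets → 2 cut set(s).
Distribution tier unavailable [OR]: union of children's cut sets → 3 cut set(s).
Utility feed down [AND]: one cut set from each child combined → 1 × 3 = 3 cut set(s).
Data center power outage [OR]: union of children's cut sets → 7 cut set(s).
Minimal cut sets: {#3 UPS module is inoperative, Backup breaker fails, Upper utility transformer lost}; {Automatic transfer switch lost}; {Standby diesel generator fails}; {B rectifier is down, Fuel pump degraded}; {Forward battery string offline, Fuel pump degraded}; {Fuel pump degraded, PDU faulted}; {Static switch degraded}.

7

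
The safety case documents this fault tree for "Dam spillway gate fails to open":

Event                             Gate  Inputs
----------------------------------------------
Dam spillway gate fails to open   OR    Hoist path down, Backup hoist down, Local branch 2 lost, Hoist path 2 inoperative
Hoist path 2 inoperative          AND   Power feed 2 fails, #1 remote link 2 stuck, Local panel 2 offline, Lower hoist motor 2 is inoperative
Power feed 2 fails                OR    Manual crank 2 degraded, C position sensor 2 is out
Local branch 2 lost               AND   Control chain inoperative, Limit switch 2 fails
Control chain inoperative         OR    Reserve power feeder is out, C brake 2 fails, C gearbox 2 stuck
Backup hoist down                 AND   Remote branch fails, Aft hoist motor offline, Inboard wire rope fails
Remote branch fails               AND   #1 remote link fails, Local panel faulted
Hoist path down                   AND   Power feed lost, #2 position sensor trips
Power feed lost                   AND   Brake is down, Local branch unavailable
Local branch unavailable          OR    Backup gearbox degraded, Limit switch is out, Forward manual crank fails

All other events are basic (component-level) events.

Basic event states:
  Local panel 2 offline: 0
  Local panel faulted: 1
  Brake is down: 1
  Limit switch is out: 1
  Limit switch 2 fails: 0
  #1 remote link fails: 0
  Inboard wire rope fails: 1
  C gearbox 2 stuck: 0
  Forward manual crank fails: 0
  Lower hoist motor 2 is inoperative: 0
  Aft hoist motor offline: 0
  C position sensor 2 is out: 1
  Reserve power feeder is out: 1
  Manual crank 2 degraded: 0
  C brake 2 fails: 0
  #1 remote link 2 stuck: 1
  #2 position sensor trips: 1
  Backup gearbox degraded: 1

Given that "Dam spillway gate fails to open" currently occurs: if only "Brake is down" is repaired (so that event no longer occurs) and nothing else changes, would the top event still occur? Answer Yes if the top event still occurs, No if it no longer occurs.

Counterfactual: set "Brake is down" to not occurred.
Local branch unavailable [OR]: Backup gearbox degraded=occurs, Limit switch is out=occurs, Forward manual crank fails=not → at least one input occurs → occurs.
Power feed lost [AND]: Brake is down=not, Local branch unavailable=occurs → not all inputs occur → does not occur.
Hoist path down [AND]: Power feed lost=not, #2 position sensor trips=occurs → not all inputs occur → does not occur.
Remote branch fails [AND]: #1 remote link fails=not, Local panel faulted=occurs → not all inputs occur → does not occur.
Backup hoist down [AND]: Remote branch fails=not, Aft hoist motor offline=not, Inboard wire rope fails=occurs → not all inputs occur → does not occur.
Control chain inoperative [OR]: Reserve power feeder is out=occurs, C brake 2 fails=not, C gearbox 2 stuck=not → at least one input occurs → occurs.
Local branch 2 lost [AND]: Control chain inoperative=occurs, Limit switch 2 fails=not → not all inputs occur → does not occur.
Power feed 2 fails [OR]: Manual crank 2 degraded=not, C position sensor 2 is out=occurs → at least one input occurs → occurs.
Hoist path 2 inoperative [AND]: Power feed 2 fails=occurs, #1 remote link 2 stuck=occurs, Local panel 2 offline=not, Lower hoist motor 2 is inoperative=not → not all inputs occur → does not occur.
Dam spillway gate fails to open [OR]: Hoist path down=not, Backup hoist down=not, Local branch 2 lost=not, Hoist path 2 inoperative=not → no input occurs → does not occur.

No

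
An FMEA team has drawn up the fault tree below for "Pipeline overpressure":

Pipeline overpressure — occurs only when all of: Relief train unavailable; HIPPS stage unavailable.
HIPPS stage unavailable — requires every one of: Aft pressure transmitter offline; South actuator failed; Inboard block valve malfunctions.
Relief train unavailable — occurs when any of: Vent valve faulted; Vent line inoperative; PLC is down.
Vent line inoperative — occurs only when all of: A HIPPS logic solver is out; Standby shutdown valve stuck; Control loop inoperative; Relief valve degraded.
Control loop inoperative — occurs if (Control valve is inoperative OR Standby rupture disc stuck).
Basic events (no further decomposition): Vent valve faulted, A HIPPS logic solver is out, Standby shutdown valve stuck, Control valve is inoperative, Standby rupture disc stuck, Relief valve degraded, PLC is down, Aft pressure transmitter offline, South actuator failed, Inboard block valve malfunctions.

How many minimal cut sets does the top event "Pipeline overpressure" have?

Control loop inoperative [OR]: union of children's cut sets → 2 cut set(s).
Vent line inoperative [AND]: one cut set from each child combined → 1 × 1 × 2 × 1 = 2 cut set(s).
Relief train unavailable [OR]: union of children's cut sets → 4 cut set(s).
HIPPS stage unavailable [AND]: one cut set from each child combined → 1 × 1 × 1 = 1 cut set(s).
Pipeline overpressure [AND]: one cut set from each child combined → 4 × 1 = 4 cut set(s).
Minimal cut sets: {Aft pressure transmitter offline, Inboard block valve malfunctions, South actuator failed, Vent valve faulted}; {A HIPPS logic solver is out, Aft pressure transmitter offline, Control valve is inoperative, Inboard block valve malfunctions, Relief valve degraded, South actuator failed, Standby shutdown valve stuck}; {A HIPPS logic solver is out, Aft pressure transmitter offline, Inboard block valve malfunctions, Relief valve degraded, South actuator failed, Standby rupture disc stuck, Standby shutdown valve stuck}; {Aft pressure transmitter offline, Inboard block valve malfunctions, PLC is down, South actuator failed}.

4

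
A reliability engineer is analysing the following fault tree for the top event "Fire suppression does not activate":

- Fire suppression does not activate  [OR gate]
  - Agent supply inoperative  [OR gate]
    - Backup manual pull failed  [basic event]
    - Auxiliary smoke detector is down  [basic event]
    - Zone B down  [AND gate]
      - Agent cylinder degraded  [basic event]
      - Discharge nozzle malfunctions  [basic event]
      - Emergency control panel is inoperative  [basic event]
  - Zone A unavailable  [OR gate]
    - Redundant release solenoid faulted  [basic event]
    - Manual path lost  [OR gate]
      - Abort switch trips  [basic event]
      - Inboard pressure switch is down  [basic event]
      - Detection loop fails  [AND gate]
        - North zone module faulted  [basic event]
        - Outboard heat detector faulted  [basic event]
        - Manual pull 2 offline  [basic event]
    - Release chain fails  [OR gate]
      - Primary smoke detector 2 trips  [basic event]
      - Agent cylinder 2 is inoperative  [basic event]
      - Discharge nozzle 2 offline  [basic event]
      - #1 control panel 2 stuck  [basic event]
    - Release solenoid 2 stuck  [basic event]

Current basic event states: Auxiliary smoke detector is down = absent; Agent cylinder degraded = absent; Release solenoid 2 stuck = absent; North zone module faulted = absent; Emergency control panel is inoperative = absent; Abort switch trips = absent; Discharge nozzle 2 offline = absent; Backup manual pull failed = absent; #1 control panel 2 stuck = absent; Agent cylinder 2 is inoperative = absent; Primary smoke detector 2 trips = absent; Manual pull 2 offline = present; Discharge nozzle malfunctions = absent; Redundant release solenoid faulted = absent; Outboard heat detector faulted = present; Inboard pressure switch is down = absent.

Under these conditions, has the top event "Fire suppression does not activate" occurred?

Zone B down [AND]: Agent cylinder degraded=not, Discharge nozzle malfunctions=not, Emergency control panel is inoperative=not → not all inputs occur → does not occur.
Agent supply inoperative [OR]: Backup manual pull failed=not, Auxiliary smoke detector is down=not, Zone B down=not → no input occurs → does not occur.
Detection loop fails [AND]: North zone module faulted=not, Outboard heat detector faulted=occurs, Manual pull 2 offline=occurs → not all inputs occur → does not occur.
Manual path lost [OR]: Abort switch trips=not, Inboard pressure switch is down=not, Detection loop fails=not → no input occurs → does not occur.
Release chain fails [OR]: Primary smoke detector 2 trips=not, Agent cylinder 2 is inoperative=not, Discharge nozzle 2 offline=not, #1 control panel 2 stuck=not → no input occurs → does not occur.
Zone A unavailable [OR]: Redundant release solenoid faulted=not, Manual path lost=not, Release chain fails=not, Release solenoid 2 stuck=not → no input occurs → does not occur.
Fire suppression does not activate [OR]: Agent supply inoperative=not, Zone A unavailable=not → no input occurs → does not occur.

No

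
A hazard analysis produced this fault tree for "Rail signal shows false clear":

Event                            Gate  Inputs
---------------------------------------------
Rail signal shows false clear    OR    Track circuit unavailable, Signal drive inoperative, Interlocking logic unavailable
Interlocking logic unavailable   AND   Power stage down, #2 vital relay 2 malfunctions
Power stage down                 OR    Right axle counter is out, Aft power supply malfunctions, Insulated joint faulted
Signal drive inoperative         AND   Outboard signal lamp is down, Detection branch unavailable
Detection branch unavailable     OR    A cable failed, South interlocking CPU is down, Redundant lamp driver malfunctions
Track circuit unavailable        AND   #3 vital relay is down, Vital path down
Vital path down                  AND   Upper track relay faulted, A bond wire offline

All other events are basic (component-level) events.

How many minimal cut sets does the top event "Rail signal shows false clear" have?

Vital path down [AND]: one cut set from each child combined → 1 × 1 = 1 cut set(s).
Track circuit unavailable [AND]: one cut set from each child combined → 1 × 1 = 1 cut set(s).
Detection branch unavailable [OR]: union of children's cut sets → 3 cut set(s).
Signal drive inoperative [AND]: one cut set from each child combined → 1 × 3 = 3 cut set(s).
Power stage down [OR]: union of children's cut sets → 3 cut set(s).
Interlocking logic unavailable [AND]: one cut set from each child combined → 3 × 1 = 3 cut set(s).
Rail signal shows false clear [OR]: union of children's cut sets → 7 cut set(s).
Minimal cut sets: {#3 vital relay is down, A bond wire offline, Upper track relay faulted}; {A cable failed, Outboard signal lamp is down}; {Outboard signal lamp is down, South interlocking CPU is down}; {Outboard signal lamp is down, Redundant lamp driver malfunctions}; {#2 vital relay 2 malfunctions, Right axle counter is out}; {#2 vital relay 2 malfunctions, Aft power supply malfunctions}; {#2 vital relay 2 malfunctions, Insulated joint faulted}.

7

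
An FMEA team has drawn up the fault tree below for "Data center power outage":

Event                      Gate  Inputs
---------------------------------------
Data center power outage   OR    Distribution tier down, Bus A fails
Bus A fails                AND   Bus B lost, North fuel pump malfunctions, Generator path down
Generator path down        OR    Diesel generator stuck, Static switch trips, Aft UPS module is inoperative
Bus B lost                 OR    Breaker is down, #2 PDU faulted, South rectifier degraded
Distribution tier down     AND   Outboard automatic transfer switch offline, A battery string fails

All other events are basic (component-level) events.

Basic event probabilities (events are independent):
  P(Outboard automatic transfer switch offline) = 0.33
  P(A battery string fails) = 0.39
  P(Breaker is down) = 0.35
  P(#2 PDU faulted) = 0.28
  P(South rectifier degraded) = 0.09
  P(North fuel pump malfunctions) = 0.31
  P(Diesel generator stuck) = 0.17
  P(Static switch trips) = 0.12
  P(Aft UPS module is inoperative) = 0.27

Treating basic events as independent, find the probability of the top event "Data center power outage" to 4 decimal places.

P(Distribution tier down) [AND] = 0.33 × 0.39 = 0.128700
P(Bus B lost) [OR] = 1 − (1−0.35) × (1−0.28) × (1−0.09) = 0.574120
P(Generator path down) [OR] = 1 − (1−0.17) × (1−0.12) × (1−0.27) = 0.466808
P(Bus A fails) [AND] = 0.574120 × 0.31 × 0.466808 = 0.083081
P(Data center power outage) [OR] = 1 − (1−0.128700) × (1−0.083081) = 0.201088
Rounded to 4 decimal places: P(Data center power outage) ≈ 0.2011.

0.2011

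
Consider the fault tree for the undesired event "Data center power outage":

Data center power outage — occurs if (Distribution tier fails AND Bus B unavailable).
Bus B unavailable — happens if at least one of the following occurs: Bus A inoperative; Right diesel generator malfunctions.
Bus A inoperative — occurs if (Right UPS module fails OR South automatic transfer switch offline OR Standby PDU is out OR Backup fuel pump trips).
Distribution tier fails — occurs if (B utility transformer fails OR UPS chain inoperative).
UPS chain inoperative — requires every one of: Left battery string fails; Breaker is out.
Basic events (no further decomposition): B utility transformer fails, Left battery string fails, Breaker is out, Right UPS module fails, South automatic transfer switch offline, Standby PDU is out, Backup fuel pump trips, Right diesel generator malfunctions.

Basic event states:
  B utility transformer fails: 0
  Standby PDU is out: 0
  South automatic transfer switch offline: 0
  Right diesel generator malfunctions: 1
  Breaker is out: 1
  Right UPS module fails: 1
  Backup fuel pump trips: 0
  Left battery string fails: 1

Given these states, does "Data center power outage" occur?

Yes

UPS chain inoperative [AND]: Left battery string fails=occurs, Breaker is out=occurs → all inputs occur → occurs.
Distribution tier fails [OR]: B utility transformer fails=not, UPS chain inoperative=occurs → at least one input occurs → occurs.
Bus A inoperative [OR]: Right UPS module fails=occurs, South automatic transfer switch offline=not, Standby PDU is out=not, Backup fuel pump trips=not → at least one input occurs → occurs.
Bus B unavailable [OR]: Bus A inoperative=occurs, Right diesel generator malfunctions=occurs → at least one input occurs → occurs.
Data center power outage [AND]: Distribution tier fails=occurs, Bus B unavailable=occurs → all inputs occur → occurs.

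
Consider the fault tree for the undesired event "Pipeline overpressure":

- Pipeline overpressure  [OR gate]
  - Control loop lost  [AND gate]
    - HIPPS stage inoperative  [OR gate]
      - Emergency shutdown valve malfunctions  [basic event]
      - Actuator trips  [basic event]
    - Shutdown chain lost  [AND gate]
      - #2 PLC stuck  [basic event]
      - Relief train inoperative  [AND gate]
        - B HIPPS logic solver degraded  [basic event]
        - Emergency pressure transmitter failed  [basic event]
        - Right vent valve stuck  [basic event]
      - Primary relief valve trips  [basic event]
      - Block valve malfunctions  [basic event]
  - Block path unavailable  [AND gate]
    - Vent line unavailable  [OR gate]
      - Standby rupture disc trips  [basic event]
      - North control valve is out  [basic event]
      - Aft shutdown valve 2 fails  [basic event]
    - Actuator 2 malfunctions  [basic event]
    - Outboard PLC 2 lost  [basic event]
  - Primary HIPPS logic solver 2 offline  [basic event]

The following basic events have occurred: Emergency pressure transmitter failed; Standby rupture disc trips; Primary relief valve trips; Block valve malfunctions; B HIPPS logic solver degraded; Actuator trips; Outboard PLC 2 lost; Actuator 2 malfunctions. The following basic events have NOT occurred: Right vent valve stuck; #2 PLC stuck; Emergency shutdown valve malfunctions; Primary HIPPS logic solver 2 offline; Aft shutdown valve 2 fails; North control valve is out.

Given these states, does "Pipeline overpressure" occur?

Yes

HIPPS stage inoperative [OR]: Emergency shutdown valve malfunctions=not, Actuator trips=occurs → at least one input occurs → occurs.
Relief train inoperative [AND]: B HIPPS logic solver degraded=occurs, Emergency pressure transmitter failed=occurs, Right vent valve stuck=not → not all inputs occur → does not occur.
Shutdown chain lost [AND]: #2 PLC stuck=not, Relief train inoperative=not, Primary relief valve trips=occurs, Block valve malfunctions=occurs → not all inputs occur → does not occur.
Control loop lost [AND]: HIPPS stage inoperative=occurs, Shutdown chain lost=not → not all inputs occur → does not occur.
Vent line unavailable [OR]: Standby rupture disc trips=occurs, North control valve is out=not, Aft shutdown valve 2 fails=not → at least one input occurs → occurs.
Block path unavailable [AND]: Vent line unavailable=occurs, Actuator 2 malfunctions=occurs, Outboard PLC 2 lost=occurs → all inputs occur → occurs.
Pipeline overpressure [OR]: Control loop lost=not, Block path unavailable=occurs, Primary HIPPS logic solver 2 offline=not → at least one input occurs → occurs.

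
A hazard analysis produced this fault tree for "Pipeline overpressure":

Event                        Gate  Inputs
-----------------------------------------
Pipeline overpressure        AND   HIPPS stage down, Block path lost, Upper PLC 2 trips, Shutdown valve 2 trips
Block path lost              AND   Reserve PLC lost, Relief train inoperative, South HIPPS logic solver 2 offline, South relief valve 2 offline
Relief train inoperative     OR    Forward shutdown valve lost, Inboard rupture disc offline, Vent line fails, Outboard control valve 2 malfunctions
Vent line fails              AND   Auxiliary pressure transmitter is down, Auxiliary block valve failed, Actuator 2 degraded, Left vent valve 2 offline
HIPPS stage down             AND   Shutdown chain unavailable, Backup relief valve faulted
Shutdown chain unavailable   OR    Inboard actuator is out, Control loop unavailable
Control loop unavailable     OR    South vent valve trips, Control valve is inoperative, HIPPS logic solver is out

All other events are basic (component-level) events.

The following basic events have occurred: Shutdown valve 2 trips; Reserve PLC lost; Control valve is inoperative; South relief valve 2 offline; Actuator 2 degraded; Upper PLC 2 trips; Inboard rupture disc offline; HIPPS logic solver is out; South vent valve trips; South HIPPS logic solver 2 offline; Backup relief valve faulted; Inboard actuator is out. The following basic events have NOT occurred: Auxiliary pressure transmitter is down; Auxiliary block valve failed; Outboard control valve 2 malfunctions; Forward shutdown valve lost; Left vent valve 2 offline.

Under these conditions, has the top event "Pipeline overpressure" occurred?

Control loop unavailable [OR]: South vent valve trips=occurs, Control valve is inoperative=occurs, HIPPS logic solver is out=occurs → at least one input occurs → occurs.
Shutdown chain unavailable [OR]: Inboard actuator is out=occurs, Control loop unavailable=occurs → at least one input occurs → occurs.
HIPPS stage down [AND]: Shutdown chain unavailable=occurs, Backup relief valve faulted=occurs → all inputs occur → occurs.
Vent line fails [AND]: Auxiliary pressure transmitter is down=not, Auxiliary block valve failed=not, Actuator 2 degraded=occurs, Left vent valve 2 offline=not → not all inputs occur → does not occur.
Relief train inoperative [OR]: Forward shutdown valve lost=not, Inboard rupture disc offline=occurs, Vent line fails=not, Outboard control valve 2 malfunctions=not → at least one input occurs → occurs.
Block path lost [AND]: Reserve PLC lost=occurs, Relief train inoperative=occurs, South HIPPS logic solver 2 offline=occurs, South relief valve 2 offline=occurs → all inputs occur → occurs.
Pipeline overpressure [AND]: HIPPS stage down=occurs, Block path lost=occurs, Upper PLC 2 trips=occurs, Shutdown valve 2 trips=occurs → all inputs occur → occurs.

Yes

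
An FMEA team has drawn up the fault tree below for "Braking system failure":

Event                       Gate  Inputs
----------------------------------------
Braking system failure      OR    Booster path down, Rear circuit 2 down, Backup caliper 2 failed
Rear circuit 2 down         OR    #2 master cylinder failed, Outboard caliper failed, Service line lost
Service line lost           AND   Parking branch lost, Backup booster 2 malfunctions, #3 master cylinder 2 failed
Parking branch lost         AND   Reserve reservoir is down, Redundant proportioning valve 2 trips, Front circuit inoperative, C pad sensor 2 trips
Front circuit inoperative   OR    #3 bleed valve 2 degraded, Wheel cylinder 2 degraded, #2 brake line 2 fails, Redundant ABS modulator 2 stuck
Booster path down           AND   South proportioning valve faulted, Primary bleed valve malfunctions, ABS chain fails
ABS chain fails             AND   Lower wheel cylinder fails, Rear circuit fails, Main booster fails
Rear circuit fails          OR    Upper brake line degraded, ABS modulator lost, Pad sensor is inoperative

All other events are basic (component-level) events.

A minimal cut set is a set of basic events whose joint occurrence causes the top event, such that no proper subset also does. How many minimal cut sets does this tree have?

10

Rear circuit fails [OR]: union of children's cut sets → 3 cut set(s).
ABS chain fails [AND]: one cut set from each child combined → 1 × 3 × 1 = 3 cut set(s).
Booster path down [AND]: one cut set from each child combined → 1 × 1 × 3 = 3 cut set(s).
Front circuit inoperative [OR]: union of children's cut sets → 4 cut set(s).
Parking branch lost [AND]: one cut set from each child combined → 1 × 1 × 4 × 1 = 4 cut set(s).
Service line lost [AND]: one cut set from each child combined → 4 × 1 × 1 = 4 cut set(s).
Rear circuit 2 down [OR]: union of children's cut sets → 6 cut set(s).
Braking system failure [OR]: union of children's cut sets → 10 cut set(s).
Minimal cut sets: {Lower wheel cylinder fails, Main booster fails, Primary bleed valve malfunctions, South proportioning valve faulted, Upper brake line degraded}; {ABS modulator lost, Lower wheel cylinder fails, Main booster fails, Primary bleed valve malfunctions, South proportioning valve faulted}; {Lower wheel cylinder fails, Main booster fails, Pad sensor is inoperative, Primary bleed valve malfunctions, South proportioning valve faulted}; {#2 master cylinder failed}; {Outboard caliper failed}; {#3 bleed valve 2 degraded, #3 master cylinder 2 failed, Backup booster 2 malfunctions, C pad sensor 2 trips, Redundant proportioning valve 2 trips, Reserve reservoir is down}; {#3 master cylinder 2 failed, Backup booster 2 malfunctions, C pad sensor 2 trips, Redundant proportioning valve 2 trips, Reserve reservoir is down, Wheel cylinder 2 degraded}; {#2 brake line 2 fails, #3 master cylinder 2 failed, Backup booster 2 malfunctions, C pad sensor 2 trips, Redundant proportioning valve 2 trips, Reserve reservoir is down}; {#3 master cylinder 2 failed, Backup booster 2 malfunctions, C pad sensor 2 trips, Redundant ABS modulator 2 stuck, Redundant proportioning valve 2 trips, Reserve reservoir is down}; {Backup caliper 2 failed}.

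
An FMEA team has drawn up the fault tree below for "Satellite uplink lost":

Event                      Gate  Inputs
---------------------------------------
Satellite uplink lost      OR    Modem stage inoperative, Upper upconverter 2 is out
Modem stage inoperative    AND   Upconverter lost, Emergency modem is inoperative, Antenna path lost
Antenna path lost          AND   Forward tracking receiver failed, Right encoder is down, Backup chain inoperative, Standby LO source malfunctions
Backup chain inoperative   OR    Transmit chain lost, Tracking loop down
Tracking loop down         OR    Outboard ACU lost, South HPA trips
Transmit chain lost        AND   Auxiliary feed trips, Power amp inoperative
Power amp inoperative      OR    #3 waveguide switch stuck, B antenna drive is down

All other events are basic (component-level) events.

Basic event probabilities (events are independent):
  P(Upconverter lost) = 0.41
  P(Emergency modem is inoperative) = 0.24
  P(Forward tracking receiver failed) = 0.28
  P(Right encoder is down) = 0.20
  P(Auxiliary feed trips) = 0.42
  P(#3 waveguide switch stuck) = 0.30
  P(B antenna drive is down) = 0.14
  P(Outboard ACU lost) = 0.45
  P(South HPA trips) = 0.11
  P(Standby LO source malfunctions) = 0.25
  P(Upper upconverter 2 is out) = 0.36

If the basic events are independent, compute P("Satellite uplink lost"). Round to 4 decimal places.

0.3605

P(Power amp inoperative) [OR] = 1 − (1−0.30) × (1−0.14) = 0.398000
P(Transmit chain lost) [AND] = 0.42 × 0.398000 = 0.167160
P(Tracking loop down) [OR] = 1 − (1−0.45) × (1−0.11) = 0.510500
P(Backup chain inoperative) [OR] = 1 − (1−0.167160) × (1−0.510500) = 0.592325
P(Antenna path lost) [AND] = 0.28 × 0.20 × 0.592325 × 0.25 = 0.008293
P(Modem stage inoperative) [AND] = 0.41 × 0.24 × 0.008293 = 0.000816
P(Satellite uplink lost) [OR] = 1 − (1−0.000816) × (1−0.36) = 0.360522
Rounded to 4 decimal places: P(Satellite uplink lost) ≈ 0.3605.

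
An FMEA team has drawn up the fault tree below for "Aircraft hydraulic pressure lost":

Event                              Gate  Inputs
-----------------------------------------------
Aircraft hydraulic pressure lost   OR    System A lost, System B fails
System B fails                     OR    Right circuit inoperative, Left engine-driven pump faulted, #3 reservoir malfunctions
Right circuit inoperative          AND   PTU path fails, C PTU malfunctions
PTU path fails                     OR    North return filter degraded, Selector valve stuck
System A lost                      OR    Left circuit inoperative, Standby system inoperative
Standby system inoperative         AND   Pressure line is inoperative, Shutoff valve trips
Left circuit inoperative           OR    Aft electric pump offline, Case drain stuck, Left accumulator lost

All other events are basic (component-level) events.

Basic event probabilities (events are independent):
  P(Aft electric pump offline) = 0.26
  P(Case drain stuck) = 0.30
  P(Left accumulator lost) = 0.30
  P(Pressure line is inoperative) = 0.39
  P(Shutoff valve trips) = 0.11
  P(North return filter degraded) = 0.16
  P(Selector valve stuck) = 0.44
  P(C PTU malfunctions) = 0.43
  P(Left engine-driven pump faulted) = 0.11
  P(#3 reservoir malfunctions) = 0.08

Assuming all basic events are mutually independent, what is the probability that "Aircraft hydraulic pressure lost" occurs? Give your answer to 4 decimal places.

P(Left circuit inoperative) [OR] = 1 − (1−0.26) × (1−0.30) × (1−0.30) = 0.637400
P(Standby system inoperative) [AND] = 0.39 × 0.11 = 0.042900
P(System A lost) [OR] = 1 − (1−0.637400) × (1−0.042900) = 0.652956
P(PTU path fails) [OR] = 1 − (1−0.16) × (1−0.44) = 0.529600
P(Right circuit inoperative) [AND] = 0.529600 × 0.43 = 0.227728
P(System B fails) [OR] = 1 − (1−0.227728) × (1−0.11) × (1−0.08) = 0.367664
P(Aircraft hydraulic pressure lost) [OR] = 1 − (1−0.652956) × (1−0.367664) = 0.780552
Rounded to 4 decimal places: P(Aircraft hydraulic pressure lost) ≈ 0.7806.

0.7806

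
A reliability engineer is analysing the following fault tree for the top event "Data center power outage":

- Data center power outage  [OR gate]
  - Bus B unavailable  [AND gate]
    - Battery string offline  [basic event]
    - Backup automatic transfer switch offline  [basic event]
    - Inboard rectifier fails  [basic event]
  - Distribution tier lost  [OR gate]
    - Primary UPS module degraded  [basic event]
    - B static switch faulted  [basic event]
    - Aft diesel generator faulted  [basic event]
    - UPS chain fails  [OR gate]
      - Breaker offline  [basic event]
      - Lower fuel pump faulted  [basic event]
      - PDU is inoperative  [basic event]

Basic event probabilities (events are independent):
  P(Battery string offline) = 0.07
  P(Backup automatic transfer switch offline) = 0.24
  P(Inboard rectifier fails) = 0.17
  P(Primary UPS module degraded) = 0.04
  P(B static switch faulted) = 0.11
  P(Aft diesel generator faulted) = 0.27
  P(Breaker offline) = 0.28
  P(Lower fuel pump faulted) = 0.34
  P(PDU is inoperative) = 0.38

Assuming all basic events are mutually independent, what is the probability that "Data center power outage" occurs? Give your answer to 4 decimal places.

P(Bus B unavailable) [AND] = 0.07 × 0.24 × 0.17 = 0.002856
P(UPS chain fails) [OR] = 1 − (1−0.28) × (1−0.34) × (1−0.38) = 0.705376
P(Distribution tier lost) [OR] = 1 − (1−0.04) × (1−0.11) × (1−0.27) × (1−0.705376) = 0.816239
P(Data center power outage) [OR] = 1 − (1−0.002856) × (1−0.816239) = 0.816764
Rounded to 4 decimal places: P(Data center power outage) ≈ 0.8168.

0.8168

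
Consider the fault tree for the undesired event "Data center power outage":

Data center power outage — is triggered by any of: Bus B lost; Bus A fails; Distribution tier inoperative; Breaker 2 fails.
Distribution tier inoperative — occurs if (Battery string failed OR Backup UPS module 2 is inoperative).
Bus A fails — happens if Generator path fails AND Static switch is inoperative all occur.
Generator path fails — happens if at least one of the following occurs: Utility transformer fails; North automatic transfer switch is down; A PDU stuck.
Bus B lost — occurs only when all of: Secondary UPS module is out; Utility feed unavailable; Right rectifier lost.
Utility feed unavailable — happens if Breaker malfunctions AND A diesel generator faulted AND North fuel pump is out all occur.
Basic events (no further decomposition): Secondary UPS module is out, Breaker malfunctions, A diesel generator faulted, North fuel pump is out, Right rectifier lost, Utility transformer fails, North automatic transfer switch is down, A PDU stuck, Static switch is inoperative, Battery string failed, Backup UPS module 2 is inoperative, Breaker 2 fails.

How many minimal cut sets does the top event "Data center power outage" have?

7

Utility feed unavailable [AND]: one cut set from each child combined → 1 × 1 × 1 = 1 cut set(s).
Bus B lost [AND]: one cut set from each child combined → 1 × 1 × 1 = 1 cut set(s).
Generator path fails [OR]: union of children's cut sets → 3 cut set(s).
Bus A fails [AND]: one cut set from each child combined → 3 × 1 = 3 cut set(s).
Distribution tier inoperative [OR]: union of children's cut sets → 2 cut set(s).
Data center power outage [OR]: union of children's cut sets → 7 cut set(s).
Minimal cut sets: {A diesel generator faulted, Breaker malfunctions, North fuel pump is out, Right rectifier lost, Secondary UPS module is out}; {Static switch is inoperative, Utility transformer fails}; {North automatic transfer switch is down, Static switch is inoperative}; {A PDU stuck, Static switch is inoperative}; {Battery string failed}; {Backup UPS module 2 is inoperative}; {Breaker 2 fails}.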